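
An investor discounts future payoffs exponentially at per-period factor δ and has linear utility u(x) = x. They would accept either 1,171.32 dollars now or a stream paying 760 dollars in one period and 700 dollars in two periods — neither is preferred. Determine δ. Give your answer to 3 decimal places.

The stream is worth 760δ + 700δ² today, so 760δ + 700δ² = 1171.32.
Rearranged: 700δ² + 760δ − 1171.32 = 0.
By the quadratic formula (taking the positive root), δ = (−760 + √3857296.00) / 1400 ≈ 0.860.

δ ≈ 0.860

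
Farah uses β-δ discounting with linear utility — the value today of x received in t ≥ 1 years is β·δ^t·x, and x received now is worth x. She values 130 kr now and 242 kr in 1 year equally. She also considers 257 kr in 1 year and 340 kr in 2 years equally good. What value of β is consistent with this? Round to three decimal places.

The second indifference involves only future payoffs, so β cancels: β·δ^1·257 = β·δ^2·340, giving δ = 257/340 = 0.75588.
Substituting δ into 130 = β·δ·242: β = 130/(182.924) ≈ 0.711.

β ≈ 0.711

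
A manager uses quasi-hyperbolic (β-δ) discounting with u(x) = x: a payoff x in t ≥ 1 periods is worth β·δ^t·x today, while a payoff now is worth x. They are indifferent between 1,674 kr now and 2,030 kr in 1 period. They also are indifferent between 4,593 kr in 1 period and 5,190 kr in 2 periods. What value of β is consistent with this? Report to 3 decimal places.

β ≈ 0.932

From the later pair, β·δ^1·4593 = β·δ^2·5190; dividing through, δ = 4593/5190 = 0.88497.
Now use the now-vs-future pair: 1674 = β·δ·2030 gives β = 1674/(0.88497·2030) ≈ 0.932.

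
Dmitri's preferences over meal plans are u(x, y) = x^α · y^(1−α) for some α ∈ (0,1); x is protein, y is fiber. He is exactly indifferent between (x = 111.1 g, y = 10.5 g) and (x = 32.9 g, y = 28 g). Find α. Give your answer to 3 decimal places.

Set the two utilities equal: 111.1^α·10.5^(1−α) = 32.9^α·28^(1−α).
Rearrange to (111.1/32.9)^α = (28/10.5)^(1−α) and take logs: α·1.216958 = (1−α)·0.980829.
So α/(1−α) = (0.980829)/(1.216958) = 0.805968, and α = 0.805968/1.805968 ≈ 0.446.

α ≈ 0.446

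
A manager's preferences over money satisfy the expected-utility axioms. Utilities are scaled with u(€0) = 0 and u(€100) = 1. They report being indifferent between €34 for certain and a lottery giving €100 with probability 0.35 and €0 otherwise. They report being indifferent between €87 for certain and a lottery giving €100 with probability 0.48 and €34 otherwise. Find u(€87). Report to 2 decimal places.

The first gamble pins u(€34): it must equal 0.35·1 + 0.65·0 = 0.35.
The second indifference gives u(€87) = 0.48·u(€100) + 0.52·u(€34) = 0.48·1.00 + 0.52·0.35 = 0.6620.

0.66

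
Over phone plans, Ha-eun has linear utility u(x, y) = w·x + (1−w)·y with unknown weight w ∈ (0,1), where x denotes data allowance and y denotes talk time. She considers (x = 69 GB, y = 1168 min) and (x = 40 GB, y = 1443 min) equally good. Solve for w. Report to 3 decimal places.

Equating utilities: w·69 + (1−w)·1168 = w·40 + (1−w)·1443.
Collecting terms: w·29 = (1−w)·275.
The marginal rate of substitution is 275/29, so w = 275/(29+275) = 0.905.

w = 0.905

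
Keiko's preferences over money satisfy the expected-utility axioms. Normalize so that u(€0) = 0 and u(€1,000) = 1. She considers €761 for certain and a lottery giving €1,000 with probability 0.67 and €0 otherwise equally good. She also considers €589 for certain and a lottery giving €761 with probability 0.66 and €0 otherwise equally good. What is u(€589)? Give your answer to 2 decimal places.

First, u(€761) = 0.67·u(€1,000) + 0.33·u(€0) = 0.67.
The second indifference gives u(€589) = 0.66·u(€761) + 0.34·u(€0) = 0.66·0.67 + 0.34·0.00 = 0.4422.

0.44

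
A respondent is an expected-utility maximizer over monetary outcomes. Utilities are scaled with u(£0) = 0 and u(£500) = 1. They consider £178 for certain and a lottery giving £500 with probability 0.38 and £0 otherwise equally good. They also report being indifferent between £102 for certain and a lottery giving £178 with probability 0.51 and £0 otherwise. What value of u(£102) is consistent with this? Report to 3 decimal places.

The first gamble pins u(£178): it must equal 0.38·1 + 0.62·0 = 0.38.
Chaining: u(£102) = 0.51·0.38 + 0.49·0.00 = 0.1938.

0.194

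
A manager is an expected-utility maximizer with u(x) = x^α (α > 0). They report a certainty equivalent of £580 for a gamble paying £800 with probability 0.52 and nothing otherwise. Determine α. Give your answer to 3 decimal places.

The lottery's expected utility is 0.52·u(800) + 0.48·u(0) = 0.52·800^α (since u(0) = 0 for α > 0).
Equating: 580^α = 0.52·800^α, i.e. 0.7250^α = 0.52.
α = ln(0.52) / ln(580/800) = -0.653926/-0.321584 ≈ 2.033.

α ≈ 2.033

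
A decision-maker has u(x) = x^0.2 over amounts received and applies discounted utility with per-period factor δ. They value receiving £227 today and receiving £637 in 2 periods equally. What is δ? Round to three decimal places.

δ ≈ 0.902

The payoff in 2 periods is discounted by δ^2, so u(227) = δ^2·u(637) and δ^2 = u(227)/u(637).
Since u(x) = x^0.2, δ^2 = (227/637)^0.2 = 0.35636^0.2 = 0.81354.
Hence δ = (0.81354)^(1/2) = 0.90196.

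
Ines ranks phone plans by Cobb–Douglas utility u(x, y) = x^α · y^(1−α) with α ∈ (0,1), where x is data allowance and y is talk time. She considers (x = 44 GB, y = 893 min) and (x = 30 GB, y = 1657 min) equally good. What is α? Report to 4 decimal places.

α ≈ 0.6175

Indifference: 44^α · 893^(1−α) = 30^α · 1657^(1−α).
Rearrange to (44/30)^α = (1657/893)^(1−α) and take logs: α·0.3829923 = (1−α)·0.6181774.
With A = 0.3829923 and B = 0.6181774: α·A = (1−α)·B, so α = B/(A+B) = 0.6181774/1.0011697 ≈ 0.6175.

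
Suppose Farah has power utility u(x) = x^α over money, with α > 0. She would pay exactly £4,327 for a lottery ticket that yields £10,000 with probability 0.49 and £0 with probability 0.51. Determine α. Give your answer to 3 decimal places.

Since u(0) = 0, the lottery's EU is 0.49·10000^α.
Setting u(4327) equal to that: 4327^α = 0.49·10000^α ⇒ (4327/10000)^α = 0.49.
Taking logs: α·ln(4327/10000) = ln(0.49), so α = -0.713350 / -0.837711 ≈ 0.852.

α ≈ 0.852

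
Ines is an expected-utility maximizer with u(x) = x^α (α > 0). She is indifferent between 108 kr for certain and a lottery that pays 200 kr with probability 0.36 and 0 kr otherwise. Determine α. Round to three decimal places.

α ≈ 1.658

EU(lottery) = 0.36·200^α + 0.64·0 = 0.36·200^α.
Equating: 108^α = 0.36·200^α, i.e. 0.5400^α = 0.36.
Taking logs: α·ln(108/200) = ln(0.36), so α = -1.021651 / -0.616186 ≈ 1.658.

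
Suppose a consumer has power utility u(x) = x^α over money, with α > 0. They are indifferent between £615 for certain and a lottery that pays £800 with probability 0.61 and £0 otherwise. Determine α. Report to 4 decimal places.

α ≈ 1.8795

The lottery's expected utility is 0.61·u(800) + 0.39·u(0) = 0.61·800^α (since u(0) = 0 for α > 0).
Indifference: 615^α = 0.61·800^α, so (615/800)^α = 0.61.
Take logs: α = ln 0.61 / ln(615/800) ≈ 1.879529.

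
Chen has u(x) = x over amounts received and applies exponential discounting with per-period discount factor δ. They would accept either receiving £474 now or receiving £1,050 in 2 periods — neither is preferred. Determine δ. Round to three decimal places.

δ ≈ 0.672

The payoff in 2 periods is discounted by δ^2, so u(474) = δ^2·u(1050) and δ^2 = u(474)/u(1050).
With u(x) = x: δ^2 = 474/1050 = 0.45143.
Hence δ = (0.45143)^(1/2) = 0.67188.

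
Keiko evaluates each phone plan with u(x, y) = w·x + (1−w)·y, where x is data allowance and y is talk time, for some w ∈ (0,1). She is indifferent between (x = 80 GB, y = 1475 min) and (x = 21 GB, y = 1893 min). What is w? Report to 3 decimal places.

Indifference: w·80 + (1−w)·1475 = w·21 + (1−w)·1893.
w·(80−21) = (1−w)·(1893−1475), i.e. w·59 = (1−w)·418.
The marginal rate of substitution is 418/59, so w = 418/(59+418) = 0.876.

w = 0.876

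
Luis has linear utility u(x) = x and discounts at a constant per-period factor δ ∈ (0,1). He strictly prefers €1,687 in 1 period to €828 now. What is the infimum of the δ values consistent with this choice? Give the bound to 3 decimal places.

Under u(x) = x this choice says 828 < δ·1687.
Dividing through by 1687 gives δ > 0.49081.

δ > 0.491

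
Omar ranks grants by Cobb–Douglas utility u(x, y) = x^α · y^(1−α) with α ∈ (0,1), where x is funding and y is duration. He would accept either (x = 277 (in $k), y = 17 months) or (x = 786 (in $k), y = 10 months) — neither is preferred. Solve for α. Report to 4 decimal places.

Set the two utilities equal: 277^α·17^(1−α) = 786^α·10^(1−α).
Rearrange to (277/786)^α = (10/17)^(1−α) and take logs: α·-1.0429393 = (1−α)·-0.5306283.
Thus α·(-1.5735676) = -0.5306283, so α = -0.5306283/-1.5735676 ≈ 0.3372.

α ≈ 0.3372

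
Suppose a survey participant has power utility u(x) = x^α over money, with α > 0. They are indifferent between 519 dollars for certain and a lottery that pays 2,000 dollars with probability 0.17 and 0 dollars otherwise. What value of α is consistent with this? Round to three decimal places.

The lottery's expected utility is 0.17·u(2000) + 0.83·u(0) = 0.17·2000^α (since u(0) = 0 for α > 0).
Equating: 519^α = 0.17·2000^α, i.e. 0.2595^α = 0.17.
Take logs: α = ln 0.17 / ln(519/2000) ≈ 1.31353.

α ≈ 1.314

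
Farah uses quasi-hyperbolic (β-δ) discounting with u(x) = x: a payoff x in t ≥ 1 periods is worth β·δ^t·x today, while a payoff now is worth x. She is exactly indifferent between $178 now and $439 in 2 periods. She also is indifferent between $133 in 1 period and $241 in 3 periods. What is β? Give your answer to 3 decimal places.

From the later pair, β·δ^1·133 = β·δ^3·241; dividing through, δ^2 = 133/241 = 0.55187, so δ = 0.74288.
Substituting δ into 178 = β·δ^2·439: β = 178/(242.270) ≈ 0.735.

β ≈ 0.735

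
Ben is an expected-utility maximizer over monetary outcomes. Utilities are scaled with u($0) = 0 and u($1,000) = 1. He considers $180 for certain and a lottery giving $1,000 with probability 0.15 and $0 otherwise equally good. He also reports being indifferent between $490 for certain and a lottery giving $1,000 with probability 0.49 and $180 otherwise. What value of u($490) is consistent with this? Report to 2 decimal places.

First, u($180) = 0.15·u($1,000) + 0.85·u($0) = 0.15.
Then u($490) = 0.49·u($1,000) + 0.51·u($180) = 0.49·1.00 + 0.51·0.15 = 0.5665.

0.57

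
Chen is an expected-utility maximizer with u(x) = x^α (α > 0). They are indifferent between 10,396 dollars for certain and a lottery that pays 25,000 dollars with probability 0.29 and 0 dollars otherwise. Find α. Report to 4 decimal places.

Since u(0) = 0, the lottery's EU is 0.29·25000^α.
Indifference: 10396^α = 0.29·25000^α, so (10396/25000)^α = 0.29.
Taking logs: α·ln(10396/25000) = ln(0.29), so α = -1.2378744 / -0.8774547 ≈ 1.4108.

α ≈ 1.4108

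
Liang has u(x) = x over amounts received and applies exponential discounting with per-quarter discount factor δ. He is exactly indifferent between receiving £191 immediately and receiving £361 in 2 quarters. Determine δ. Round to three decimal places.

The payoff in 2 quarters is discounted by δ^2, so u(191) = δ^2·u(361) and δ^2 = u(191)/u(361).
With u(x) = x: δ^2 = 191/361 = 0.52909.
So δ = 0.52909^(1/2) ≈ 0.727.

δ ≈ 0.727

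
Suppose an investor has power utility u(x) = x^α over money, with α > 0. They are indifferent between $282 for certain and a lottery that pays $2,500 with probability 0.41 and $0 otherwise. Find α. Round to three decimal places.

α ≈ 0.409

The lottery's expected utility is 0.41·u(2500) + 0.59·u(0) = 0.41·2500^α (since u(0) = 0 for α > 0).
Indifference: 282^α = 0.41·2500^α, so (282/2500)^α = 0.41.
Taking logs: α·ln(282/2500) = ln(0.41), so α = -0.891598 / -2.182139 ≈ 0.409.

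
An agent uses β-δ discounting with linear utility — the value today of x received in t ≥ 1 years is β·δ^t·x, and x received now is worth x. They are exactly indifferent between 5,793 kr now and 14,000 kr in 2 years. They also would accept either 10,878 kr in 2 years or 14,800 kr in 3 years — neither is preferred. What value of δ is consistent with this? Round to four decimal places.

δ ≈ 0.7350

The second indifference involves only future payoffs, so β cancels: β·δ^2·10878 = β·δ^3·14800, giving δ = 10878/14800 = 0.73500.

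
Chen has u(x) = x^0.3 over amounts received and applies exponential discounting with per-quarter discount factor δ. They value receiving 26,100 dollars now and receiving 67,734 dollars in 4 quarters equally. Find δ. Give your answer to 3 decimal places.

δ ≈ 0.931

The payoff in 4 quarters is discounted by δ^4, so u(26100) = δ^4·u(67734) and δ^4 = u(26100)/u(67734).
Since u(x) = x^0.3, δ^4 = (26100/67734)^0.3 = 0.38533^0.3 = 0.75119.
Taking the 4th root: δ = 0.75119^(1/4) ≈ 0.931.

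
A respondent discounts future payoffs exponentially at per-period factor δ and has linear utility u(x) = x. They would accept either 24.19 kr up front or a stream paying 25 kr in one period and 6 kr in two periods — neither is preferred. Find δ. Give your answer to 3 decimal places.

δ ≈ 0.810

The stream is worth 25δ + 6δ² today, so 25δ + 6δ² = 24.19.
Rearranged: 6δ² + 25δ − 24.19 = 0.
δ = (−25 + √(25² + 4·6·24.19)) / (2·6) = (−25 + √1205.56) / 12 ≈ 0.810.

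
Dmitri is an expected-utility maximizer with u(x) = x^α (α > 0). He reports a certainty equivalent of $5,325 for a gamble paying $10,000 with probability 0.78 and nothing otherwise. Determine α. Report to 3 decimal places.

α ≈ 0.394

EU(lottery) = 0.78·10000^α + 0.22·0 = 0.78·10000^α.
Equating: 5325^α = 0.78·10000^α, i.e. 0.5325^α = 0.78.
Take logs: α = ln 0.78 / ln(5325/10000) ≈ 0.39428.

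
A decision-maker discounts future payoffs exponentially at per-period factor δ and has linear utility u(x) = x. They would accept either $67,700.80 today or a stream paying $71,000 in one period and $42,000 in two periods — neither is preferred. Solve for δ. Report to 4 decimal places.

δ ≈ 0.6800

Equating present values: 67700.80 = 71000δ + 42000δ².
That is, 42000δ² + 71000δ − 67700.80 = 0, a quadratic in δ.
δ = (−71000 + √(71000² + 4·42000·67700.80)) / (2·42000) = (−71000 + √16414734400.00) / 84000 ≈ 0.6800.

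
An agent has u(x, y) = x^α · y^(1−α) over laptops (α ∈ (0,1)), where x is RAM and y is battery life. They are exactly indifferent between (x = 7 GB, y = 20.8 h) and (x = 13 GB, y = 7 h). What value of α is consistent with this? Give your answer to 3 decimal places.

α ≈ 0.638

Indifference: 7^α · 20.8^(1−α) = 13^α · 7^(1−α).
Rearrange to (7/13)^α = (7/20.8)^(1−α) and take logs: α·-0.619039 = (1−α)·-1.089043.
With A = -0.619039 and B = -1.089043: α·A = (1−α)·B, so α = B/(A+B) = -1.089043/-1.708082 ≈ 0.638.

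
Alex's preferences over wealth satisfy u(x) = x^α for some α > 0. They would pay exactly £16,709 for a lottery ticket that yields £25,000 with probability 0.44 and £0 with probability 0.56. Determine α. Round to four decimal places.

α ≈ 2.0375

Since u(0) = 0, the lottery's EU is 0.44·25000^α.
Equating: 16709^α = 0.44·25000^α, i.e. 0.6684^α = 0.44.
Taking logs: α·ln(16709/25000) = ln(0.44), so α = -0.8209806 / -0.4029283 ≈ 2.0375.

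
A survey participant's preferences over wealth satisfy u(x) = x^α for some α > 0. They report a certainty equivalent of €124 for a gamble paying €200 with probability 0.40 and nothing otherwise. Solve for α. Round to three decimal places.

The lottery's expected utility is 0.40·u(200) + 0.60·u(0) = 0.40·200^α (since u(0) = 0 for α > 0).
Setting u(124) equal to that: 124^α = 0.40·200^α ⇒ (124/200)^α = 0.40.
Take logs: α = ln 0.40 / ln(124/200) ≈ 1.91678.

α ≈ 1.917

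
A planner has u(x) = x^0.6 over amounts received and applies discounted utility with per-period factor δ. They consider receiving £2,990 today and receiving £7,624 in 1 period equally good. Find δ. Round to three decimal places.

The payoff in 1 period is discounted by δ, so u(2990) = δ·u(7624) and δ = u(2990)/u(7624).
Since u(x) = x^0.6, δ = (2990/7624)^0.6 = 0.39218^0.6 = 0.57029.

δ ≈ 0.570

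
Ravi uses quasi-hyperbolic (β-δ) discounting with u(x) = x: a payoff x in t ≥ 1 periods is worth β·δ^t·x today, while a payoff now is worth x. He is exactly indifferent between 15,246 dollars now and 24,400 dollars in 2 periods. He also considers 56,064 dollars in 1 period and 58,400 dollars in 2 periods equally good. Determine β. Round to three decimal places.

The second indifference involves only future payoffs, so β cancels: β·δ^1·56064 = β·δ^2·58400, giving δ = 56064/58400 = 0.96000.
Substituting δ into 15246 = β·δ^2·24400: β = 15246/(22487.040) ≈ 0.678.

β ≈ 0.678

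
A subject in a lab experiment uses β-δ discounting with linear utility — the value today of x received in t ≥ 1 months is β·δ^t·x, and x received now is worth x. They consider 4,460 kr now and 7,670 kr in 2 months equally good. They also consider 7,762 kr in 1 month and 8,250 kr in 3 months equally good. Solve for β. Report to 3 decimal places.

β ≈ 0.618

Both payoffs in the second observation are in the future, so β drops out: δ^1·7762 = δ^3·8250 ⇒ δ^2 = 7762/8250 = 0.94085, so δ = 0.96997.
Substituting δ into 4460 = β·δ^2·7670: β = 4460/(7216.308) ≈ 0.618.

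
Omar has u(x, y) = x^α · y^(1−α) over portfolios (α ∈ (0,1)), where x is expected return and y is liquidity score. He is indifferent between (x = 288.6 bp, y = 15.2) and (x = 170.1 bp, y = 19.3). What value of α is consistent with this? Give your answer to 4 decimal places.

α ≈ 0.3112

Set the two utilities equal: 288.6^α·15.2^(1−α) = 170.1^α·19.3^(1−α).
Rearrange to (288.6/170.1)^α = (19.3/15.2)^(1−α) and take logs: α·0.5286551 = (1−α)·0.2388097.
Thus α·(0.7674648) = 0.2388097, so α = 0.2388097/0.7674648 ≈ 0.3112.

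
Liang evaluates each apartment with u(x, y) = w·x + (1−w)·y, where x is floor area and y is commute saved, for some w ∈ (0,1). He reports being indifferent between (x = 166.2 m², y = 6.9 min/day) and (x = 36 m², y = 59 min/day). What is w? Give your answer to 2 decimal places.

Indifference: w·166.2 + (1−w)·6.9 = w·36 + (1−w)·59.
w·(166.2−36) = (1−w)·(59−6.9), i.e. w·130.2 = (1−w)·52.1.
So w/(1−w) = 52.1/130.2 = 0.4002, giving w = 52.1/(130.2+52.1) = 0.29.

w = 0.29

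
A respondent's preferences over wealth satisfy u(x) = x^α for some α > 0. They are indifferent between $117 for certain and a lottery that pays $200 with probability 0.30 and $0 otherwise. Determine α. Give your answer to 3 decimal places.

α ≈ 2.246

EU(lottery) = 0.30·200^α + 0.70·0 = 0.30·200^α.
Equating: 117^α = 0.30·200^α, i.e. 0.5850^α = 0.30.
Take logs: α = ln 0.30 / ln(117/200) ≈ 2.24562.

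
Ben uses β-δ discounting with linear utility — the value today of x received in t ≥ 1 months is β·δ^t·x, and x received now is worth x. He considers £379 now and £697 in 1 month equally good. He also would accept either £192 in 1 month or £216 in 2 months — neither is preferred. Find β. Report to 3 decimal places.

β ≈ 0.612

From the later pair, β·δ^1·192 = β·δ^2·216; dividing through, δ = 192/216 = 0.88889.
Now use the now-vs-future pair: 379 = β·δ·697 gives β = 379/(0.88889·697) ≈ 0.612.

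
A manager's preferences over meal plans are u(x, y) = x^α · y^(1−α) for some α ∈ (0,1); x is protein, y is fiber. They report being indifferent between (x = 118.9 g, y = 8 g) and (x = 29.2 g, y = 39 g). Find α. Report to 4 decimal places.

α ≈ 0.5301

Set the two utilities equal: 118.9^α·8^(1−α) = 29.2^α·39^(1−α).
Rearrange to (118.9/29.2)^α = (39/8)^(1−α) and take logs: α·1.4041141 = (1−α)·1.5841201.
So α/(1−α) = (1.5841201)/(1.4041141) = 1.1281990, and α = 1.1281990/2.1281990 ≈ 0.5301.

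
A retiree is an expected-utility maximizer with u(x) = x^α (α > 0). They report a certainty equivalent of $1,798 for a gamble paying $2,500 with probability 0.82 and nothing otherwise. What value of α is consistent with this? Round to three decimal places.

Since u(0) = 0, the lottery's EU is 0.82·2500^α.
Equating: 1798^α = 0.82·2500^α, i.e. 0.7192^α = 0.82.
Take logs: α = ln 0.82 / ln(1798/2500) ≈ 0.60207.

α ≈ 0.602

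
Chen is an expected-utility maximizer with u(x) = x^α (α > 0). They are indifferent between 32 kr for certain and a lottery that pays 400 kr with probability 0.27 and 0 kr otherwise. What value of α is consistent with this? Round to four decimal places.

α ≈ 0.5184

Since u(0) = 0, the lottery's EU is 0.27·400^α.
Setting u(32) equal to that: 32^α = 0.27·400^α ⇒ (32/400)^α = 0.27.
α = ln(0.27) / ln(32/400) = -1.3093333/-2.5257286 ≈ 0.5184.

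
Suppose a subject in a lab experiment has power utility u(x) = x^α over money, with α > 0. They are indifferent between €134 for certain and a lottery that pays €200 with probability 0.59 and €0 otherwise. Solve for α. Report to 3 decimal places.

EU(lottery) = 0.59·200^α + 0.41·0 = 0.59·200^α.
Indifference: 134^α = 0.59·200^α, so (134/200)^α = 0.59.
α = ln(0.59) / ln(134/200) = -0.527633/-0.400478 ≈ 1.318.

α ≈ 1.318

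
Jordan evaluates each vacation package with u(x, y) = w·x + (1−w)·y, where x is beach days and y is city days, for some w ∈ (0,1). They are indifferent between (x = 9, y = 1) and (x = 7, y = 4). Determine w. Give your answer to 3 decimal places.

w = 0.600

Indifference: w·9 + (1−w)·1 = w·7 + (1−w)·4.
w·(9−7) = (1−w)·(4−1), i.e. w·2 = (1−w)·3.
So w/(1−w) = 3/2 = 1.5000, giving w = 3/(2+3) = 0.600.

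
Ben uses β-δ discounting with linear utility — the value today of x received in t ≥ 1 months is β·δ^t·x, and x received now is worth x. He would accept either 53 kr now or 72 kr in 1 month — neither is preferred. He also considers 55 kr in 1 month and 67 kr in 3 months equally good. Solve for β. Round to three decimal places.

From the later pair, β·δ^1·55 = β·δ^3·67; dividing through, δ^2 = 55/67 = 0.82090, so δ = 0.90603.
Now use the now-vs-future pair: 53 = β·δ·72 gives β = 53/(0.90603·72) ≈ 0.812.

β ≈ 0.812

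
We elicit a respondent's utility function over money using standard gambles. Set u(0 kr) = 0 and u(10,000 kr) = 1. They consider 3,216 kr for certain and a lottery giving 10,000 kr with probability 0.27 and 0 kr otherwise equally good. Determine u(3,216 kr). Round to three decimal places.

0.270

By the standard-gamble method, u(3,216 kr) is just the indifference probability on the best outcome: 0.27.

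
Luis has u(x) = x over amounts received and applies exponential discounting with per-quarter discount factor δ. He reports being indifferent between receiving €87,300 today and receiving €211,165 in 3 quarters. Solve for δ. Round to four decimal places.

δ ≈ 0.7450

Equating discounted utilities: u(87300) = δ^3·u(211165) ⇒ δ^3 = u(87300)/u(211165).
With u(x) = x: δ^3 = 87300/211165 = 0.41342.
Taking the cube root: δ = 0.41342^(1/3) ≈ 0.7450.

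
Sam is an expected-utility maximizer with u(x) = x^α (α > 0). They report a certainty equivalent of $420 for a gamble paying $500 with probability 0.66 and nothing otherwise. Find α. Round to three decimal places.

α ≈ 2.383

The lottery's expected utility is 0.66·u(500) + 0.34·u(0) = 0.66·500^α (since u(0) = 0 for α > 0).
Indifference: 420^α = 0.66·500^α, so (420/500)^α = 0.66.
α = ln(0.66) / ln(420/500) = -0.415515/-0.174353 ≈ 2.383.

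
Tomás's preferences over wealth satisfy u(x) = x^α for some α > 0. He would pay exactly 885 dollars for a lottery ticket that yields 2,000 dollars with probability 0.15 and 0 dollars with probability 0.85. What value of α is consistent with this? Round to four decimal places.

α ≈ 2.3269

The lottery's expected utility is 0.15·u(2000) + 0.85·u(0) = 0.15·2000^α (since u(0) = 0 for α > 0).
Indifference: 885^α = 0.15·2000^α, so (885/2000)^α = 0.15.
Taking logs: α·ln(885/2000) = ln(0.15), so α = -1.8971200 / -0.8153148 ≈ 2.3269.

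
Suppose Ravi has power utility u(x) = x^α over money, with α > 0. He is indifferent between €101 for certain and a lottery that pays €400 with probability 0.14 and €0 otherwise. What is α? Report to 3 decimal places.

α ≈ 1.429

The lottery's expected utility is 0.14·u(400) + 0.86·u(0) = 0.14·400^α (since u(0) = 0 for α > 0).
Setting u(101) equal to that: 101^α = 0.14·400^α ⇒ (101/400)^α = 0.14.
Take logs: α = ln 0.14 / ln(101/400) ≈ 1.42850.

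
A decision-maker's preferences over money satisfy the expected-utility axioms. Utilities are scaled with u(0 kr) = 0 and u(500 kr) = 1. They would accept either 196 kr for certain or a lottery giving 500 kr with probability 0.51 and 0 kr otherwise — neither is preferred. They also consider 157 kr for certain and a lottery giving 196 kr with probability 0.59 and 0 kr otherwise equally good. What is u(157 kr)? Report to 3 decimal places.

0.301

First, u(196 kr) = 0.51·u(500 kr) + 0.49·u(0 kr) = 0.51.
Chaining: u(157 kr) = 0.59·0.51 + 0.41·0.00 = 0.3009.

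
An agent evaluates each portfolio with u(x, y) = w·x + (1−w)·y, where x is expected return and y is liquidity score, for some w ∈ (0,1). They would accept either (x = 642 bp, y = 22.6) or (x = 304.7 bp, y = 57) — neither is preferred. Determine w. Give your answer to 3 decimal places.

Indifference: w·642 + (1−w)·22.6 = w·304.7 + (1−w)·57.
Rearranging, 337.3·w − 34.4·(1−w) = 0.
So w/(1−w) = 34.4/337.3 = 0.1020, giving w = 34.4/(337.3+34.4) = 0.093.

w = 0.093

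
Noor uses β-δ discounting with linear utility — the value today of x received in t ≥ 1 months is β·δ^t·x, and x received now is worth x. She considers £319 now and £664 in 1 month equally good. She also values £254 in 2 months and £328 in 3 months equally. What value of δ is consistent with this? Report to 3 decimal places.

δ ≈ 0.774

From the later pair, β·δ^2·254 = β·δ^3·328; dividing through, δ = 254/328 = 0.77439.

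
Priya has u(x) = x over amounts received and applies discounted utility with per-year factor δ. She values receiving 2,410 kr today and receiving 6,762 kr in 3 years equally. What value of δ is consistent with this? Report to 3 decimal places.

Equating discounted utilities: u(2410) = δ^3·u(6762) ⇒ δ^3 = u(2410)/u(6762).
With u(x) = x: δ^3 = 2410/6762 = 0.35640.
Hence δ = (0.35640)^(1/3) = 0.70900.

δ ≈ 0.709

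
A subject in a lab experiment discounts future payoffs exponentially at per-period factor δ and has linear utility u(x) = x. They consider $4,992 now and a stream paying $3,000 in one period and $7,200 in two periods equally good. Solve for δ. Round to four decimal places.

The stream is worth 3000δ + 7200δ² today, so 3000δ + 7200δ² = 4992.
So 7200δ² + 3000δ − 4992 = 0.
By the quadratic formula (taking the positive root), δ = (−3000 + √152769600.00) / 14400 ≈ 0.6500.

δ ≈ 0.6500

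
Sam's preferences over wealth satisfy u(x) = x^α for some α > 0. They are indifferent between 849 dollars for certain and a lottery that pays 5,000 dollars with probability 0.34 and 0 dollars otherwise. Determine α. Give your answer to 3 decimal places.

The lottery's expected utility is 0.34·u(5000) + 0.66·u(0) = 0.34·5000^α (since u(0) = 0 for α > 0).
Indifference: 849^α = 0.34·5000^α, so (849/5000)^α = 0.34.
α = ln(0.34) / ln(849/5000) = -1.078810/-1.773134 ≈ 0.608.

α ≈ 0.608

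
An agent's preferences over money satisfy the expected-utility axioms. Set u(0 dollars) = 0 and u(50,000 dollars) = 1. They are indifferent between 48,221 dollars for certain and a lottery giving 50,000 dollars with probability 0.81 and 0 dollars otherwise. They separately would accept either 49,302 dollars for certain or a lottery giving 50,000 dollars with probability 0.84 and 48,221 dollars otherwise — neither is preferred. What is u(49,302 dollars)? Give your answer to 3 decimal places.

The first gamble pins u(48,221 dollars): it must equal 0.81·1 + 0.19·0 = 0.81.
The second indifference gives u(49,302 dollars) = 0.84·u(50,000 dollars) + 0.16·u(48,221 dollars) = 0.84·1.00 + 0.16·0.81 = 0.9696.

0.970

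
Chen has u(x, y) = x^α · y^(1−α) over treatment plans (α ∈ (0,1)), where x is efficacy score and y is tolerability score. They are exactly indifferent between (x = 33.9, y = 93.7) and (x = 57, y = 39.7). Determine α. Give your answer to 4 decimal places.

Indifference: 33.9^α · 93.7^(1−α) = 57^α · 39.7^(1−α).
Rearrange to (33.9/57)^α = (39.7/93.7)^(1−α) and take logs: α·-0.5196363 = (1−α)·-0.8587470.
So α/(1−α) = (-0.8587470)/(-0.5196363) = 1.6525924, and α = 1.6525924/2.6525924 ≈ 0.6230.

α ≈ 0.6230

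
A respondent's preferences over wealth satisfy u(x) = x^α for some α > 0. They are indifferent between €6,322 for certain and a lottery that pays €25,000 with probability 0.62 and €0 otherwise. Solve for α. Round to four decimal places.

EU(lottery) = 0.62·25000^α + 0.38·0 = 0.62·25000^α.
Indifference: 6322^α = 0.62·25000^α, so (6322/25000)^α = 0.62.
Take logs: α = ln 0.62 / ln(6322/25000) ≈ 0.347703.

α ≈ 0.3477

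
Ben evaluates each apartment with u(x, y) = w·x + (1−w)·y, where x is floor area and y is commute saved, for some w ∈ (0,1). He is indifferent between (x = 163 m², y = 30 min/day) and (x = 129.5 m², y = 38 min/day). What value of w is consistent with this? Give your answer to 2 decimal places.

Indifference: w·163 + (1−w)·30 = w·129.5 + (1−w)·38.
Rearranging, 33.5·w − 8·(1−w) = 0.
So w/(1−w) = 8/33.5 = 0.2388, giving w = 8/(33.5+8) = 0.19.

w = 0.19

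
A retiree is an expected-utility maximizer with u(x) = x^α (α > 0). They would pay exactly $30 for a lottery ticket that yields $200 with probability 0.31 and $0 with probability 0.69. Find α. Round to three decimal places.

EU(lottery) = 0.31·200^α + 0.69·0 = 0.31·200^α.
Indifference: 30^α = 0.31·200^α, so (30/200)^α = 0.31.
Take logs: α = ln 0.31 / ln(30/200) ≈ 0.61735.

α ≈ 0.617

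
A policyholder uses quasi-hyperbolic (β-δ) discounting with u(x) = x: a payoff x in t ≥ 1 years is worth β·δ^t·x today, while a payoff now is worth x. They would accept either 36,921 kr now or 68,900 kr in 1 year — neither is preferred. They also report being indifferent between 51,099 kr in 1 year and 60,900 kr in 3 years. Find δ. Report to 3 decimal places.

The second indifference involves only future payoffs, so β cancels: β·δ^1·51099 = β·δ^3·60900, giving δ^2 = 51099/60900 = 0.83906, so δ = 0.91600.

δ ≈ 0.916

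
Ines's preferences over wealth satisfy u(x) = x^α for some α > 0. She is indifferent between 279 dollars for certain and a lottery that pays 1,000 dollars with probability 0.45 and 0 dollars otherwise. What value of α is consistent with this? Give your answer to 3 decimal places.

α ≈ 0.626

EU(lottery) = 0.45·1000^α + 0.55·0 = 0.45·1000^α.
Setting u(279) equal to that: 279^α = 0.45·1000^α ⇒ (279/1000)^α = 0.45.
Take logs: α = ln 0.45 / ln(279/1000) ≈ 0.62552.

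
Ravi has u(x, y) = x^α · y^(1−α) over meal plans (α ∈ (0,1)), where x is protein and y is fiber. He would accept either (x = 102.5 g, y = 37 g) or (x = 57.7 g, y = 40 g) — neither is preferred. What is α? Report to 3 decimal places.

Set the two utilities equal: 102.5^α·37^(1−α) = 57.7^α·40^(1−α).
Taking logs: α·ln 102.5 + (1−α)·ln 37 = α·ln 57.7 + (1−α)·ln 40, i.e. α·0.574606 = (1−α)·0.077962.
With A = 0.574606 and B = 0.077962: α·A = (1−α)·B, so α = B/(A+B) = 0.077962/0.652568 ≈ 0.119.

α ≈ 0.119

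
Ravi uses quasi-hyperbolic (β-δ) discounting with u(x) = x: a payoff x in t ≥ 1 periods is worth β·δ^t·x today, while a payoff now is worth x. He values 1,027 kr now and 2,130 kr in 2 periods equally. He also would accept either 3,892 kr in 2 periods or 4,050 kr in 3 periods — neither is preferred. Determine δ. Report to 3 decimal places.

From the later pair, β·δ^2·3892 = β·δ^3·4050; dividing through, δ = 3892/4050 = 0.96099.

δ ≈ 0.961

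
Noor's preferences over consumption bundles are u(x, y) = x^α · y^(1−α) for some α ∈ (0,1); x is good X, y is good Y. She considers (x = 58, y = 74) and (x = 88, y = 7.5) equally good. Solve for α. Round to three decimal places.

α ≈ 0.846

The Cobb–Douglas utilities coincide, so 58^α·74^(1−α) = 88^α·7.5^(1−α).
Taking logs: α·ln 58 + (1−α)·ln 74 = α·ln 88 + (1−α)·ln 7.5, i.e. α·-0.416894 = (1−α)·-2.289162.
Thus α·(-2.706056) = -2.289162, so α = -2.289162/-2.706056 ≈ 0.846.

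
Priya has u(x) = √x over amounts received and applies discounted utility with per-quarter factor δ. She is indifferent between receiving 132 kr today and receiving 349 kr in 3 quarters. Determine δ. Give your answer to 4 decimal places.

δ ≈ 0.8504

The payoff in 3 quarters is discounted by δ^3, so u(132) = δ^3·u(349) and δ^3 = u(132)/u(349).
With u(x) = √x: δ^3 = √132/√349 = √(132/349) = 0.61500.
So δ = 0.61500^(1/3) ≈ 0.8504.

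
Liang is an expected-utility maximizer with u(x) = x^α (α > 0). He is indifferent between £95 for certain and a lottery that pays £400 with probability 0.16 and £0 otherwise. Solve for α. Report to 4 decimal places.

α ≈ 1.2748

EU(lottery) = 0.16·400^α + 0.84·0 = 0.16·400^α.
Indifference: 95^α = 0.16·400^α, so (95/400)^α = 0.16.
Take logs: α = ln 0.16 / ln(95/400) ≈ 1.274762.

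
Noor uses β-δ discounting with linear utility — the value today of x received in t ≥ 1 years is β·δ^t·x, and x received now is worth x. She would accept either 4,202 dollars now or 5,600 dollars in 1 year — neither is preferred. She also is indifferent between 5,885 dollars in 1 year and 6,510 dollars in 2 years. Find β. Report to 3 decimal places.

The second indifference involves only future payoffs, so β cancels: β·δ^1·5885 = β·δ^2·6510, giving δ = 5885/6510 = 0.90399.
The first indifference: 4202 = β·δ·5600, so β = 4202/(δ·5600) = 4202/(0.90399·5600) ≈ 0.830.

β ≈ 0.830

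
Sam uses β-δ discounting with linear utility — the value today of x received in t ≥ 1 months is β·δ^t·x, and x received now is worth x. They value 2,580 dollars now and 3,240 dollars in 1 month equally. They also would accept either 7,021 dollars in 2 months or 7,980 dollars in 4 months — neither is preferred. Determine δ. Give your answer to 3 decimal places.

δ ≈ 0.938

Both payoffs in the second observation are in the future, so β drops out: δ^2·7021 = δ^4·7980 ⇒ δ^2 = 7021/7980 = 0.87982, so δ = 0.93799.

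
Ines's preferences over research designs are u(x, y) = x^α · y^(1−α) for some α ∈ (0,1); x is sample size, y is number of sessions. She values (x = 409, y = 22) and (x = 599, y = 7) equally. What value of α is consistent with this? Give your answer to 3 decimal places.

The Cobb–Douglas utilities coincide, so 409^α·22^(1−α) = 599^α·7^(1−α).
Taking logs: α·ln 409 + (1−α)·ln 22 = α·ln 599 + (1−α)·ln 7, i.e. α·-0.381546 = (1−α)·-1.145132.
With A = -0.381546 and B = -1.145132: α·A = (1−α)·B, so α = B/(A+B) = -1.145132/-1.526678 ≈ 0.750.

α ≈ 0.750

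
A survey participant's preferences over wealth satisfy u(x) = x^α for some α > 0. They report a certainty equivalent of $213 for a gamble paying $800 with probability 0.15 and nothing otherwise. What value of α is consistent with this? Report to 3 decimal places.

α ≈ 1.434

The lottery's expected utility is 0.15·u(800) + 0.85·u(0) = 0.15·800^α (since u(0) = 0 for α > 0).
Equating: 213^α = 0.15·800^α, i.e. 0.2662^α = 0.15.
Take logs: α = ln 0.15 / ln(213/800) ≈ 1.43361.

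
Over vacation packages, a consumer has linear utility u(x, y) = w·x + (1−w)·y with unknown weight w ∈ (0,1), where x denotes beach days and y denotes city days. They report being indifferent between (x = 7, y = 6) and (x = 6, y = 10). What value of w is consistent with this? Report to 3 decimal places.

w = 0.800

u(7,6) = u(6,10) means w·7 + (1−w)·6 = w·6 + (1−w)·10.
Rearranging, 1·w − 4·(1−w) = 0.
Hence w = 4/(1+4) = 4/5 = 0.800.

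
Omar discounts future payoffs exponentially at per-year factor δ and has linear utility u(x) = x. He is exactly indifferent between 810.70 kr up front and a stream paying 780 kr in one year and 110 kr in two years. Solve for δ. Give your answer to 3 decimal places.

The stream is worth 780δ + 110δ² today, so 780δ + 110δ² = 810.70.
That is, 110δ² + 780δ − 810.70 = 0, a quadratic in δ.
δ = (−780 + √(780² + 4·110·810.70)) / (2·110) = (−780 + √965108.00) / 220 ≈ 0.920.

δ ≈ 0.920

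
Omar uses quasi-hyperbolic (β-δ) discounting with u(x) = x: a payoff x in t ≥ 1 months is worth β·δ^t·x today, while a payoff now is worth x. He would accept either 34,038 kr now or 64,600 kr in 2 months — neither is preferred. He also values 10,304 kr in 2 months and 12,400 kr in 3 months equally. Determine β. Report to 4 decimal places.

Both payoffs in the second observation are in the future, so β drops out: δ^2·10304 = δ^3·12400 ⇒ δ = 10304/12400 = 0.83097.
The first indifference: 34038 = β·δ^2·64600, so β = 34038/(δ^2·64600) = 34038/(0.69051·64600) ≈ 0.7631.

β ≈ 0.7631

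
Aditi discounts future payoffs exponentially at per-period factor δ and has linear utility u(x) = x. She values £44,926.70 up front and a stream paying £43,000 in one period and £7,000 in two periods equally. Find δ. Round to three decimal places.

δ ≈ 0.910

The stream is worth 43000δ + 7000δ² today, so 43000δ + 7000δ² = 44926.70.
So 7000δ² + 43000δ − 44926.70 = 0.
The positive root is δ = [−43000 + √(43000² + 4·7000·44926.70)] / (2·7000) = (−43000 + 55740.000)/14000 ≈ 0.910.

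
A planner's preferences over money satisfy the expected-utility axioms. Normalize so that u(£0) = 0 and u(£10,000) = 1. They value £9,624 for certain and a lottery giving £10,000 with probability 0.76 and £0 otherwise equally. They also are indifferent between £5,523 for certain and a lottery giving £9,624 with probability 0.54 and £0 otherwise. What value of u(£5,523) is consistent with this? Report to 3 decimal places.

0.410

First, u(£9,624) = 0.76·u(£10,000) + 0.24·u(£0) = 0.76.
Then u(£5,523) = 0.54·u(£9,624) + 0.46·u(£0) = 0.54·0.76 + 0.46·0.00 = 0.4104.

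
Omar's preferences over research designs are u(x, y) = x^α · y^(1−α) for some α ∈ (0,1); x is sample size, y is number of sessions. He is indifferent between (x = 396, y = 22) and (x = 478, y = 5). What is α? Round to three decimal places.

α ≈ 0.887

Set the two utilities equal: 396^α·22^(1−α) = 478^α·5^(1−α).
(396/478)^α = (5/22)^(1−α); take logs: α·ln(396/478) = (1−α)·ln(5/22), i.e. α·-0.188197 = (1−α)·-1.481605.
Thus α·(-1.669802) = -1.481605, so α = -1.481605/-1.669802 ≈ 0.887.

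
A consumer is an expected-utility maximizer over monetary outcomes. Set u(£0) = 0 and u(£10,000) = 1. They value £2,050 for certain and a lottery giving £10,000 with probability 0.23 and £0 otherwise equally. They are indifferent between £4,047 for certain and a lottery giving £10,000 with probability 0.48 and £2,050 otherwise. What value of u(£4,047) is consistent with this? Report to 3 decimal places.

From the first indifference, u(£2,050) = 0.23·u(£10,000) + 0.77·u(£0) = 0.23·1 + 0.77·0 = 0.23.
Chaining: u(£4,047) = 0.48·1.00 + 0.52·0.23 = 0.5996.

0.600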